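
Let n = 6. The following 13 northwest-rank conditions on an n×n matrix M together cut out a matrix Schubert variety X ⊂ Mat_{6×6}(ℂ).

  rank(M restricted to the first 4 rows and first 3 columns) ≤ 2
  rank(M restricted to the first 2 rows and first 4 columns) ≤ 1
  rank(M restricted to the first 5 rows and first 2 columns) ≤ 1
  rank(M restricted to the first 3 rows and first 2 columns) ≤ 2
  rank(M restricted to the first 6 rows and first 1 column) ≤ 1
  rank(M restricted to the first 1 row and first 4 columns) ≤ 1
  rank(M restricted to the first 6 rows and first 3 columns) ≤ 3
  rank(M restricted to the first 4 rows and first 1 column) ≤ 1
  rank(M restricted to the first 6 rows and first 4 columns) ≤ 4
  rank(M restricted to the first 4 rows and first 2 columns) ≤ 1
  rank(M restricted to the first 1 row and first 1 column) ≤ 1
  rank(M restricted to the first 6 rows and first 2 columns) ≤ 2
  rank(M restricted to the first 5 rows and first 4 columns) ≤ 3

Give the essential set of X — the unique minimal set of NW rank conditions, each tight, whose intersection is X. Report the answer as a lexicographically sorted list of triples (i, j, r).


Propagating the 13 rank bounds to every northwest block:

  1  1  1  1  1  1
  1  1  1  1  2  2
  1  1  2  2  3  3
  1  1  2  3  4  4
  1  1  2  3  4  5
  1  2  3  4  5  6

giving w = (1, 5, 3, 4, 6, 2) via Δ²R.

Rothe diagram D(w) (6 cells), 2 SE-corners (essential conditions):

[(2, 4, 1), (5, 2, 1)]


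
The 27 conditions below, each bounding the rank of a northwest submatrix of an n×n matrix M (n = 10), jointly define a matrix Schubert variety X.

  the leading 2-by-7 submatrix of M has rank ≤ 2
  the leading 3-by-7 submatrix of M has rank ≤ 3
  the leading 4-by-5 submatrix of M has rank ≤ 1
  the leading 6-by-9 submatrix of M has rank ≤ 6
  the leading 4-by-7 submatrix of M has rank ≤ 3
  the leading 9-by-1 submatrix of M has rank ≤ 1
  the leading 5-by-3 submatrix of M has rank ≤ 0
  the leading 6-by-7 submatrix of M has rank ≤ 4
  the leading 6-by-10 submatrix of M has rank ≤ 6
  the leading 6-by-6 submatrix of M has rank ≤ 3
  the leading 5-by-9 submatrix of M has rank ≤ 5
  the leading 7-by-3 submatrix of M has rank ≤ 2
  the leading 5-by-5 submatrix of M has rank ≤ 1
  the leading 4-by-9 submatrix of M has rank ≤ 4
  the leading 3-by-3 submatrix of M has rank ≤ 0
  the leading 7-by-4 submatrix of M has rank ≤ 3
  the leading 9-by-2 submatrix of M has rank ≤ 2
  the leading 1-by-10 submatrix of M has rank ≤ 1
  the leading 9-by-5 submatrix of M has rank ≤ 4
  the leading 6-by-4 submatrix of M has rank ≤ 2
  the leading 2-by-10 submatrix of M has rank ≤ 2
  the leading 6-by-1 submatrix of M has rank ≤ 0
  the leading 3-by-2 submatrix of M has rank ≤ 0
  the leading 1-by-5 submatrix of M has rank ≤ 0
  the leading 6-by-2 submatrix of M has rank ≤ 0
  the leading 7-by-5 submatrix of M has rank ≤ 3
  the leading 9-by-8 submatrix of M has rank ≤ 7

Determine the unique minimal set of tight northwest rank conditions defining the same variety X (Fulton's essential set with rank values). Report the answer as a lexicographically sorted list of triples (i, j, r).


Rank table r_w(10×10) implied by the 27 constraints:

  R[1]: 0  0  0  0  0  1  1  1  1  1
  R[2]: 0  0  0  1  1  2  2  2  2  2
  R[3]: 0  0  0  1  1  2  3  3  3  3
  R[4]: 0  0  0  1  1  2  3  4  4  4
  R[5]: 0  0  0  1  1  2  3  4  5  5
  R[6]: 0  0  1  2  2  3  4  5  6  6
  R[7]: 1  1  2  3  3  4  5  6  7  7
  R[8]: 1  2  3  4  4  5  6  7  8  8
  R[9]: 1  2  3  4  4  5  6  7  8  9
  R[10]: 1  2  3  4  5  6  7  8  9  10

second differences of R give the permutation w = (6, 4, 7, 8, 9, 3, 1, 2, 10, 5).

Fulton essential set (5 of the 23 Rothe cells):

[(1, 5, 0), (5, 3, 0), (5, 5, 1), (6, 2, 0), (9, 5, 4)]


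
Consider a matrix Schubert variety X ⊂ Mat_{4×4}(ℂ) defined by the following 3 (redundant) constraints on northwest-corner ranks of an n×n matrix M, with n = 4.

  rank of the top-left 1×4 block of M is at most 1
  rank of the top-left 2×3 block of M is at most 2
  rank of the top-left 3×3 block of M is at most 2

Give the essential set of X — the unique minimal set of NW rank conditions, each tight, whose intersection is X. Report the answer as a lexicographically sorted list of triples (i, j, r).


The tightest implied rank at each (i,j), from the 3 conditions:

  R[1]: 1 | 1 | 1 | 1
  R[2]: 1 | 2 | 2 | 2
  R[3]: 1 | 2 | 2 | 3
  R[4]: 1 | 2 | 3 | 4

the unique w with this rank table is (1, 2, 4, 3).

Rothe diagram D(w) (1 cell), 1 SE-corner (essential condition):

[(3, 3, 2)]


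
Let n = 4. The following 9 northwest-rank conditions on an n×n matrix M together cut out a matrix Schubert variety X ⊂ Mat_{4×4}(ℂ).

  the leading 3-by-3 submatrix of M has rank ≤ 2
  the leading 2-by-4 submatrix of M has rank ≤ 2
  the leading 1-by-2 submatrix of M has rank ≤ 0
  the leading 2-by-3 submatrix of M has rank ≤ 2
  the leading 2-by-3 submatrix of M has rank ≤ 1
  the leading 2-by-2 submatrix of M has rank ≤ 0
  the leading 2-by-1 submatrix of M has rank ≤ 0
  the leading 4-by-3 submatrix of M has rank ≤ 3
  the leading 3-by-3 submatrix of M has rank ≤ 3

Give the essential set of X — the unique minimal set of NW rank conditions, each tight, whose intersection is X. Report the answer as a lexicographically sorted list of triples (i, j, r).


The tightest implied rank at each (i,j), from the 9 conditions:

  0 0 1 1
  0 0 1 2
  1 1 2 3
  1 2 3 4

so w = (3, 4, 1, 2).

1 SE-corner of the 4-cell Rothe diagram gives Ess(w):

[(2, 2, 0)]


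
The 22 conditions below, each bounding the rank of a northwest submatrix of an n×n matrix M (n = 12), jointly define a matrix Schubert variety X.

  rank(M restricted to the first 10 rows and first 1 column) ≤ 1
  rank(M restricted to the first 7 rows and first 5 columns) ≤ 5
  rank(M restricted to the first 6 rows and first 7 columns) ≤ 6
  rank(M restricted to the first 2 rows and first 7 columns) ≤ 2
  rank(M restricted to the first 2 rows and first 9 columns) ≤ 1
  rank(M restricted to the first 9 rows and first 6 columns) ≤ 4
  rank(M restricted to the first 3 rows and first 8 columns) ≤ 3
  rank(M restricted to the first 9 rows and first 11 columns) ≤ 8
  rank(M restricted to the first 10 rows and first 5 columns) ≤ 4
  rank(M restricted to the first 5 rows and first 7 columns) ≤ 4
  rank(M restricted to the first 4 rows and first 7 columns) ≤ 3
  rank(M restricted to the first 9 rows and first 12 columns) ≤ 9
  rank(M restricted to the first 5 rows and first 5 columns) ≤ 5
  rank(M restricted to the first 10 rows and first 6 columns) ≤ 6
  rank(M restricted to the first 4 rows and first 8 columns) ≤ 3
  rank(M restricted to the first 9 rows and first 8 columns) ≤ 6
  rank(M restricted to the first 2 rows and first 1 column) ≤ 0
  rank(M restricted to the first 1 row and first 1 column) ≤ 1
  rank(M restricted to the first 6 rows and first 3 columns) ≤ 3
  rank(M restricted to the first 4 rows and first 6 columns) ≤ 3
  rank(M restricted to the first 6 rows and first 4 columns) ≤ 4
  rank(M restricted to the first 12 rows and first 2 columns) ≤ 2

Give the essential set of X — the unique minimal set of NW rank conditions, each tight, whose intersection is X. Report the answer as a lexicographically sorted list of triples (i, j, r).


The tightest implied rank at each (i,j), from the 22 conditions:

  i=1: 0 | 1 | 1 | 1 | 1 | 1 | 1 | 1 | 1 | 1 | 1 | 1
  i=2: 0 | 1 | 1 | 1 | 1 | 1 | 1 | 1 | 1 | 2 | 2 | 2
  i=3: 1 | 2 | 2 | 2 | 2 | 2 | 2 | 2 | 2 | 3 | 3 | 3
  i=4: 1 | 2 | 3 | 3 | 3 | 3 | 3 | 3 | 3 | 4 | 4 | 4
  i=5: 1 | 2 | 3 | 4 | 4 | 4 | 4 | 4 | 4 | 5 | 5 | 5
  i=6: 1 | 2 | 3 | 4 | 4 | 4 | 5 | 5 | 5 | 6 | 6 | 6
  i=7: 1 | 2 | 3 | 4 | 4 | 4 | 5 | 6 | 6 | 7 | 7 | 7
  i=8: 1 | 2 | 3 | 4 | 4 | 4 | 5 | 6 | 7 | 8 | 8 | 8
  i=9: 1 | 2 | 3 | 4 | 4 | 4 | 5 | 6 | 7 | 8 | 8 | 9
  i=10: 1 | 2 | 3 | 4 | 4 | 5 | 6 | 7 | 8 | 9 | 9 | 10
  i=11: 1 | 2 | 3 | 4 | 5 | 6 | 7 | 8 | 9 | 10 | 10 | 11
  i=12: 1 | 2 | 3 | 4 | 5 | 6 | 7 | 8 | 9 | 10 | 11 | 12

hence w(1..12) = (2, 10, 1, 3, 4, 7, 8, 9, 12, 6, 5, 11).

Rothe diagram D(w) (19 cells), 5 SE-corners (essential conditions):

[(2, 1, 0), (2, 9, 1), (9, 6, 4), (9, 11, 8), (10, 5, 4)]


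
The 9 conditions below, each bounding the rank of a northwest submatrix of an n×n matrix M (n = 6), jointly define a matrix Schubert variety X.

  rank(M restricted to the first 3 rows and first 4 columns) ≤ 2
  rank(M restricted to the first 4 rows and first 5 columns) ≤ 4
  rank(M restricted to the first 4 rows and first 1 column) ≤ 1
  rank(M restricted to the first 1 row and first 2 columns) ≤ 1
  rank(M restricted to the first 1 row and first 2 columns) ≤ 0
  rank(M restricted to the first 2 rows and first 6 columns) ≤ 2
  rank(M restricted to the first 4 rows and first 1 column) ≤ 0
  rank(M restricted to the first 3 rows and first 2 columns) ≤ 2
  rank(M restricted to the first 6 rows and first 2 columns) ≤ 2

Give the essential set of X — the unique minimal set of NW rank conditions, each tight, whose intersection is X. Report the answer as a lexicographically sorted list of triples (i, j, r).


Rank table r_w(6×6) implied by the 9 constraints:

  0, 0, 1, 1, 1, 1
  0, 1, 2, 2, 2, 2
  0, 1, 2, 2, 3, 3
  0, 1, 2, 3, 4, 4
  1, 2, 3, 4, 5, 5
  1, 2, 3, 4, 5, 6

the unique w with this rank table is (3, 2, 5, 4, 1, 6).

3 SE-corners of the 6-cell Rothe diagram give Ess(w):

[(1, 2, 0), (3, 4, 2), (4, 1, 0)]


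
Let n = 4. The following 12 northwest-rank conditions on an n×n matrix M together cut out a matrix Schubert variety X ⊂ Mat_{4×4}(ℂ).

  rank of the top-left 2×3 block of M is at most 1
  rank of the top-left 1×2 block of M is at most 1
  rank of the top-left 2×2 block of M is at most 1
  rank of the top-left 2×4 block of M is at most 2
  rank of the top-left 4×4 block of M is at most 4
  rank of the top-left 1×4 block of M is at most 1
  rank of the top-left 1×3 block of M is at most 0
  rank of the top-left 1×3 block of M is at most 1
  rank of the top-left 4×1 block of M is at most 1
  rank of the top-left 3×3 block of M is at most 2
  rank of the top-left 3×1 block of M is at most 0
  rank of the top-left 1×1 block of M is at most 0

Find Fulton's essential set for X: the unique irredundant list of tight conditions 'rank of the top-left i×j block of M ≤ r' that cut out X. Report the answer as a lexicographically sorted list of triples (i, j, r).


The tightest implied rank at each (i,j), from the 12 conditions:

  R[1]: 0 | 0 | 0 | 1
  R[2]: 0 | 1 | 1 | 2
  R[3]: 0 | 1 | 2 | 3
  R[4]: 1 | 2 | 3 | 4

hence w(1..4) = (4, 2, 3, 1).

ℓ(w)=5; the 2 essential cells (i,j,r):

[(1, 3, 0), (3, 1, 0)]


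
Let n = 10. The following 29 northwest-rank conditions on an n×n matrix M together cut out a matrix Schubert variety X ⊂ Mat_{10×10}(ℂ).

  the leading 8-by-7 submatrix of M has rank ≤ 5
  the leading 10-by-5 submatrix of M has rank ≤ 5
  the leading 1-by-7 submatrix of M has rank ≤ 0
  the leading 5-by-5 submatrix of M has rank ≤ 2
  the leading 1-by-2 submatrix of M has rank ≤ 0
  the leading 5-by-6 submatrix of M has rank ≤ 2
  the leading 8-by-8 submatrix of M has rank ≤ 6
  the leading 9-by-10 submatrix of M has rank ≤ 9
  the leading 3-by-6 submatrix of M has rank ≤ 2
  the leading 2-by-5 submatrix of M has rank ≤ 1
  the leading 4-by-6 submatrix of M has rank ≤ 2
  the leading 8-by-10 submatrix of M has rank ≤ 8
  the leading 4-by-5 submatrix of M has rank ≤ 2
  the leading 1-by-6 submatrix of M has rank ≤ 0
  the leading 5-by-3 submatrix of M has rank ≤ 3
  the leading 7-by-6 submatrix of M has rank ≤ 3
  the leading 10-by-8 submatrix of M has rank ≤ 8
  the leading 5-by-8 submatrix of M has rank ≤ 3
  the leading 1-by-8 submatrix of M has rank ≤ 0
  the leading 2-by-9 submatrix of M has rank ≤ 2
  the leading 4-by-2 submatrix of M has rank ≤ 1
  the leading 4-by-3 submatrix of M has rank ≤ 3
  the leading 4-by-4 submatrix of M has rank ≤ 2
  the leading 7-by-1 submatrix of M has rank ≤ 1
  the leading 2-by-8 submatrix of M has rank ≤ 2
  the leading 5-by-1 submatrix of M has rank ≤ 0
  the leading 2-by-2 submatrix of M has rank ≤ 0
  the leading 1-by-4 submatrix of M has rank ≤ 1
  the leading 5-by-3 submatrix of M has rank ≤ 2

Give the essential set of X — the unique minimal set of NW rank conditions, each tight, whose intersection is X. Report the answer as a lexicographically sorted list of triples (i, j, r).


The tightest implied rank at each (i,j), from the 29 conditions:

  row 1: 0, 0, 0, 0, 0, 0, 0, 0, 1, 1
  row 2: 0, 0, 1, 1, 1, 1, 1, 1, 2, 2
  row 3: 0, 1, 2, 2, 2, 2, 2, 2, 3, 3
  row 4: 0, 1, 2, 2, 2, 2, 3, 3, 4, 4
  row 5: 0, 1, 2, 2, 2, 2, 3, 3, 4, 5
  row 6: 1, 2, 3, 3, 3, 3, 4, 4, 5, 6
  row 7: 1, 2, 3, 3, 3, 3, 4, 5, 6, 7
  row 8: 1, 2, 3, 4, 4, 4, 5, 6, 7, 8
  row 9: 1, 2, 3, 4, 5, 5, 6, 7, 8, 9
  row 10: 1, 2, 3, 4, 5, 6, 7, 8, 9, 10

the unique w with this rank table is (9, 3, 2, 7, 10, 1, 8, 4, 5, 6).

Rothe diagram D(w) (23 cells), 6 SE-corners (essential conditions):

[(1, 8, 0), (2, 2, 0), (5, 1, 0), (5, 6, 2), (5, 8, 3), (7, 6, 3)]


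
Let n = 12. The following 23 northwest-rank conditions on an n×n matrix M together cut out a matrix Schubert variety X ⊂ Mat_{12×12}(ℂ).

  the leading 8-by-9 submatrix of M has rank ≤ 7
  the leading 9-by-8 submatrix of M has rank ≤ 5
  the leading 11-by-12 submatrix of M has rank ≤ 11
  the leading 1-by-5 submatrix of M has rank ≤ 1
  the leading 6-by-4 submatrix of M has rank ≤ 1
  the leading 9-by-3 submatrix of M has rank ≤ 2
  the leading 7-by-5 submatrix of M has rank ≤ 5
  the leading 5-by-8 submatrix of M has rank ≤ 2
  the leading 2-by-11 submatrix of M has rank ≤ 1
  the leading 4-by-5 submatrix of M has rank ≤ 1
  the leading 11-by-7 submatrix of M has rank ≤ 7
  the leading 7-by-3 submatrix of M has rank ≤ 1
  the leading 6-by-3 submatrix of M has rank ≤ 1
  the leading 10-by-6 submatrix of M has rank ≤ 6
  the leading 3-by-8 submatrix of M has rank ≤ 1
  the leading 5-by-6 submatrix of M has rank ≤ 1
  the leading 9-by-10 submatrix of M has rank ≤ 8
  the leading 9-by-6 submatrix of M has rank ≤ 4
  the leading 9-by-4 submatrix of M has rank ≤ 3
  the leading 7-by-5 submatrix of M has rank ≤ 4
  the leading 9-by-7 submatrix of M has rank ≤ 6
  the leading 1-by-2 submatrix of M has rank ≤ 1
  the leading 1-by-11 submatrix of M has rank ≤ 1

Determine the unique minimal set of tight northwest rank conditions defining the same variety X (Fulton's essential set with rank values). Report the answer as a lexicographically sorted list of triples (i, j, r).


Rank table r_w(12×12) implied by the 23 constraints:

  row 1: 1, 1, 1, 1, 1, 1, 1, 1, 1, 1, 1, 1
  row 2: 1, 1, 1, 1, 1, 1, 1, 1, 1, 1, 1, 2
  row 3: 1, 1, 1, 1, 1, 1, 1, 1, 2, 2, 2, 3
  row 4: 1, 1, 1, 1, 1, 1, 2, 2, 3, 3, 3, 4
  row 5: 1, 1, 1, 1, 1, 1, 2, 2, 3, 4, 4, 5
  row 6: 1, 1, 1, 1, 2, 2, 3, 3, 4, 5, 5, 6
  row 7: 1, 1, 1, 2, 3, 3, 4, 4, 5, 6, 6, 7
  row 8: 1, 2, 2, 3, 4, 4, 5, 5, 6, 7, 7, 8
  row 9: 1, 2, 2, 3, 4, 4, 5, 5, 6, 7, 8, 9
  row 10: 1, 2, 3, 4, 5, 5, 6, 6, 7, 8, 9, 10
  row 11: 1, 2, 3, 4, 5, 6, 7, 7, 8, 9, 10, 11
  row 12: 1, 2, 3, 4, 5, 6, 7, 8, 9, 10, 11, 12

reading off 1-entries of Δ²R: w = (1, 12, 9, 7, 10, 5, 4, 2, 11, 3, 6, 8).

D(w) has 36 cells with 9 SE-corners; essential set:

[(2, 11, 1), (3, 8, 1), (5, 6, 1), (5, 8, 2), (6, 4, 1), (7, 3, 1), (9, 3, 2), (9, 6, 4), (9, 8, 5)]


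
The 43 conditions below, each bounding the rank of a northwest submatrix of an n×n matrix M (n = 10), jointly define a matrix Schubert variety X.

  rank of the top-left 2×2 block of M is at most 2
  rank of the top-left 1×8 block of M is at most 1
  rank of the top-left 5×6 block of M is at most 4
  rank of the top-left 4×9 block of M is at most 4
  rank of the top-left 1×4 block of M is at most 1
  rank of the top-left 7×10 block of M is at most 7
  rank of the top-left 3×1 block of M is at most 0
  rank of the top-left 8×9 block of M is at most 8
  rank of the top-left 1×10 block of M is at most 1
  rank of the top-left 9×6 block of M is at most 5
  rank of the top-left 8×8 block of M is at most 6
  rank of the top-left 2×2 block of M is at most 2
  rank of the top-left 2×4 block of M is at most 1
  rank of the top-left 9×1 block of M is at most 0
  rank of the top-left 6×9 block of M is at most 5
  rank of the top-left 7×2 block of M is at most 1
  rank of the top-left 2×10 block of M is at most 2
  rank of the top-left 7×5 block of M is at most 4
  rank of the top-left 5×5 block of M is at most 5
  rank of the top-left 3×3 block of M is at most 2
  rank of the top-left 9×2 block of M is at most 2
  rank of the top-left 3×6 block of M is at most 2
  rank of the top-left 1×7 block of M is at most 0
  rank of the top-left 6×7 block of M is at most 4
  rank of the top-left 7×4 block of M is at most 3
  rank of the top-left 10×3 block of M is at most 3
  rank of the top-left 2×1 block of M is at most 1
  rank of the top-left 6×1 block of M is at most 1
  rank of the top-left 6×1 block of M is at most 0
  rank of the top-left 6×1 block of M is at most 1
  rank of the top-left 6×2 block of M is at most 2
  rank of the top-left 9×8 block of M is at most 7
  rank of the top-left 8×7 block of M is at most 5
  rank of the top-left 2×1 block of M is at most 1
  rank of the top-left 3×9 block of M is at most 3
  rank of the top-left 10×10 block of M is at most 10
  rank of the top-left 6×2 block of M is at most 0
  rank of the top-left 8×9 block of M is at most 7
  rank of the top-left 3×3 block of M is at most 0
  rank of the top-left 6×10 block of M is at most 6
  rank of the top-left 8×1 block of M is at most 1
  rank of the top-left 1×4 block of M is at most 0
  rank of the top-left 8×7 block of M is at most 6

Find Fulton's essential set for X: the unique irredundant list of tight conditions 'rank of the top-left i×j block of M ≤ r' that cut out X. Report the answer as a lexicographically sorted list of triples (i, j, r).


Reconstructing r_w from the 43 given conditions:

  0 | 0 | 0 | 0 | 0 | 0 | 0 | 1 | 1 | 1
  0 | 0 | 0 | 1 | 1 | 1 | 1 | 2 | 2 | 2
  0 | 0 | 0 | 1 | 2 | 2 | 2 | 3 | 3 | 3
  0 | 0 | 1 | 2 | 3 | 3 | 3 | 4 | 4 | 4
  0 | 0 | 1 | 2 | 3 | 4 | 4 | 5 | 5 | 5
  0 | 0 | 1 | 2 | 3 | 4 | 4 | 5 | 5 | 6
  0 | 1 | 2 | 3 | 4 | 5 | 5 | 6 | 6 | 7
  0 | 1 | 2 | 3 | 4 | 5 | 5 | 6 | 7 | 8
  0 | 1 | 2 | 3 | 4 | 5 | 6 | 7 | 8 | 9
  1 | 2 | 3 | 4 | 5 | 6 | 7 | 8 | 9 | 10

reading off 1-entries of Δ²R: w = (8, 4, 5, 3, 6, 10, 2, 9, 7, 1).

ℓ(w)=25; the 7 essential cells (i,j,r):

[(1, 7, 0), (3, 3, 0), (6, 2, 0), (6, 7, 4), (6, 9, 5), (8, 7, 5), (9, 1, 0)]


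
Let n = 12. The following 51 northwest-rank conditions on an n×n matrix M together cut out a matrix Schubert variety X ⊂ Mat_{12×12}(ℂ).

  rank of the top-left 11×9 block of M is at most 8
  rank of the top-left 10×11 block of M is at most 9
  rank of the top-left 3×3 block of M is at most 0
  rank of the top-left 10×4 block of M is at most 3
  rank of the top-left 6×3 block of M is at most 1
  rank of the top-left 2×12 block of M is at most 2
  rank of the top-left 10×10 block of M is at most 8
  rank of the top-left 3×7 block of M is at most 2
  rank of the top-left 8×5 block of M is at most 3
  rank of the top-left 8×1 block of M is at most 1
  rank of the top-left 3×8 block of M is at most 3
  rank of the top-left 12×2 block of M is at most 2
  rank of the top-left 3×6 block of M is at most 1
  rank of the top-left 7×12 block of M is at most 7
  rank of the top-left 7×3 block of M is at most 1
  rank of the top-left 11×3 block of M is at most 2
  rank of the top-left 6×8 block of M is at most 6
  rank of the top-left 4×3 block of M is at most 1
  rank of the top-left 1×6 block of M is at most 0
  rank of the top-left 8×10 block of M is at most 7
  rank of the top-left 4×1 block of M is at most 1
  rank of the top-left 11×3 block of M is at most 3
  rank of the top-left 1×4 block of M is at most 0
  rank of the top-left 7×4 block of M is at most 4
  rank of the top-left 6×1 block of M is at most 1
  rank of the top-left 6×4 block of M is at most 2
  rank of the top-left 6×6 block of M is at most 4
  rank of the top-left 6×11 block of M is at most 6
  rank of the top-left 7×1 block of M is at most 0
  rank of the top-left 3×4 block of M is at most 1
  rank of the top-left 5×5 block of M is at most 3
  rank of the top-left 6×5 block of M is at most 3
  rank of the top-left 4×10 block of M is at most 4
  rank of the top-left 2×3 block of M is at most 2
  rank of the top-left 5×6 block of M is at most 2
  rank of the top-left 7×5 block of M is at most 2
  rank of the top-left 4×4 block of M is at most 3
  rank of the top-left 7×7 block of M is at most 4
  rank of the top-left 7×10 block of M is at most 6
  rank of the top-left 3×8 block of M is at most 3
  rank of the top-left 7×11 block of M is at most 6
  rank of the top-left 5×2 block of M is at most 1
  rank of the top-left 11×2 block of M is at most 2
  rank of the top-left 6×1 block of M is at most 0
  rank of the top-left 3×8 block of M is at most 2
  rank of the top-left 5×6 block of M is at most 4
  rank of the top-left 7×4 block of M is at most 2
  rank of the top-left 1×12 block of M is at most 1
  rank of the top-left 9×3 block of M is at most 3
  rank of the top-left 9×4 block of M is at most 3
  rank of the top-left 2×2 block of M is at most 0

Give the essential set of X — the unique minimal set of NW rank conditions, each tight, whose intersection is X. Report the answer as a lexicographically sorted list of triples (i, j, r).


Propagating the 51 rank bounds to every northwest block:

  i=1: 0  0  0  0  0  0  1  1  1  1  1  1
  i=2: 0  0  0  1  1  1  2  2  2  2  2  2
  i=3: 0  0  0  1  1  1  2  2  3  3  3  3
  i=4: 0  1  1  2  2  2  3  3  4  4  4  4
  i=5: 0  1  1  2  2  2  3  4  5  5  5  5
  i=6: 0  1  1  2  2  3  4  5  6  6  6  6
  i=7: 0  1  1  2  2  3  4  5  6  6  6  7
  i=8: 1  2  2  3  3  4  5  6  7  7  7  8
  i=9: 1  2  2  3  4  5  6  7  8  8  8  9
  i=10: 1  2  2  3  4  5  6  7  8  8  9  10
  i=11: 1  2  2  3  4  5  6  7  8  9  10  11
  i=12: 1  2  3  4  5  6  7  8  9  10  11  12

reading off 1-entries of Δ²R: w = (7, 4, 9, 2, 8, 6, 12, 1, 5, 11, 10, 3).

D(w) has 32 cells with 11 SE-corners; essential set:

[(1, 6, 0), (3, 3, 0), (3, 6, 1), (3, 8, 2), (5, 6, 2), (7, 1, 0), (7, 3, 1), (7, 5, 2), (7, 11, 6), (10, 10, 8), (11, 3, 2)]


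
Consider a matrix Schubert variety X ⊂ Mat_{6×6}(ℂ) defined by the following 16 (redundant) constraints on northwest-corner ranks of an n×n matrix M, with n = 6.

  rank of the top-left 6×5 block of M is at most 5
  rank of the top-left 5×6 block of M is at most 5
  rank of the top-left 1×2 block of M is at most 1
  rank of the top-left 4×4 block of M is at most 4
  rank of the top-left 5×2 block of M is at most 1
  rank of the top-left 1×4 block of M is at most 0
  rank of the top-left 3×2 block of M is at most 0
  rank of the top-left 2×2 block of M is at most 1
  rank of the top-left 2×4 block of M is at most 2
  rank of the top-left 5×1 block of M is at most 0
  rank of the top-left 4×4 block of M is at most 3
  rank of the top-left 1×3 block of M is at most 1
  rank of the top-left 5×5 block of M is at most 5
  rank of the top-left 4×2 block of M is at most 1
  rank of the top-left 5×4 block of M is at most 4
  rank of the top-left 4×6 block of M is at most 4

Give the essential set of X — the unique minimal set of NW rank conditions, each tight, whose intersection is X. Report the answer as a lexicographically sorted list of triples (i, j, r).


The tightest implied rank at each (i,j), from the 16 conditions:

  row 1: 0 0 0 0 1 1
  row 2: 0 0 1 1 2 2
  row 3: 0 0 1 2 3 3
  row 4: 0 1 2 3 4 4
  row 5: 0 1 2 3 4 5
  row 6: 1 2 3 4 5 6

hence w(1..6) = (5, 3, 4, 2, 6, 1).

D(w) has 10 cells with 3 SE-corners; essential set:

[(1, 4, 0), (3, 2, 0), (5, 1, 0)]


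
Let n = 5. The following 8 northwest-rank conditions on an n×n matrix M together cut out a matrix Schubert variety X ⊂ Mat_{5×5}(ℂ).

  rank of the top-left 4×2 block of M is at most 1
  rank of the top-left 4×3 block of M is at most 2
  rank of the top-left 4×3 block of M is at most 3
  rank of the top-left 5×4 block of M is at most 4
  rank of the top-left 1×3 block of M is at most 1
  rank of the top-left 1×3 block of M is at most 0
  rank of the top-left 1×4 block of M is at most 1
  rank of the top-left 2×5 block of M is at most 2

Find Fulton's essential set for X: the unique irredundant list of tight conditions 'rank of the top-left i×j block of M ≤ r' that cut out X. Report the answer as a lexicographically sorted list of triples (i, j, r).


Propagating the 8 rank bounds to every northwest block:

  i=1: 0  0  0  1  1
  i=2: 1  1  1  2  2
  i=3: 1  1  2  3  3
  i=4: 1  1  2  3  4
  i=5: 1  2  3  4  5

second differences of R give the permutation w = (4, 1, 3, 5, 2).

D(w) has 5 cells with 2 SE-corners; essential set:

[(1, 3, 0), (4, 2, 1)]


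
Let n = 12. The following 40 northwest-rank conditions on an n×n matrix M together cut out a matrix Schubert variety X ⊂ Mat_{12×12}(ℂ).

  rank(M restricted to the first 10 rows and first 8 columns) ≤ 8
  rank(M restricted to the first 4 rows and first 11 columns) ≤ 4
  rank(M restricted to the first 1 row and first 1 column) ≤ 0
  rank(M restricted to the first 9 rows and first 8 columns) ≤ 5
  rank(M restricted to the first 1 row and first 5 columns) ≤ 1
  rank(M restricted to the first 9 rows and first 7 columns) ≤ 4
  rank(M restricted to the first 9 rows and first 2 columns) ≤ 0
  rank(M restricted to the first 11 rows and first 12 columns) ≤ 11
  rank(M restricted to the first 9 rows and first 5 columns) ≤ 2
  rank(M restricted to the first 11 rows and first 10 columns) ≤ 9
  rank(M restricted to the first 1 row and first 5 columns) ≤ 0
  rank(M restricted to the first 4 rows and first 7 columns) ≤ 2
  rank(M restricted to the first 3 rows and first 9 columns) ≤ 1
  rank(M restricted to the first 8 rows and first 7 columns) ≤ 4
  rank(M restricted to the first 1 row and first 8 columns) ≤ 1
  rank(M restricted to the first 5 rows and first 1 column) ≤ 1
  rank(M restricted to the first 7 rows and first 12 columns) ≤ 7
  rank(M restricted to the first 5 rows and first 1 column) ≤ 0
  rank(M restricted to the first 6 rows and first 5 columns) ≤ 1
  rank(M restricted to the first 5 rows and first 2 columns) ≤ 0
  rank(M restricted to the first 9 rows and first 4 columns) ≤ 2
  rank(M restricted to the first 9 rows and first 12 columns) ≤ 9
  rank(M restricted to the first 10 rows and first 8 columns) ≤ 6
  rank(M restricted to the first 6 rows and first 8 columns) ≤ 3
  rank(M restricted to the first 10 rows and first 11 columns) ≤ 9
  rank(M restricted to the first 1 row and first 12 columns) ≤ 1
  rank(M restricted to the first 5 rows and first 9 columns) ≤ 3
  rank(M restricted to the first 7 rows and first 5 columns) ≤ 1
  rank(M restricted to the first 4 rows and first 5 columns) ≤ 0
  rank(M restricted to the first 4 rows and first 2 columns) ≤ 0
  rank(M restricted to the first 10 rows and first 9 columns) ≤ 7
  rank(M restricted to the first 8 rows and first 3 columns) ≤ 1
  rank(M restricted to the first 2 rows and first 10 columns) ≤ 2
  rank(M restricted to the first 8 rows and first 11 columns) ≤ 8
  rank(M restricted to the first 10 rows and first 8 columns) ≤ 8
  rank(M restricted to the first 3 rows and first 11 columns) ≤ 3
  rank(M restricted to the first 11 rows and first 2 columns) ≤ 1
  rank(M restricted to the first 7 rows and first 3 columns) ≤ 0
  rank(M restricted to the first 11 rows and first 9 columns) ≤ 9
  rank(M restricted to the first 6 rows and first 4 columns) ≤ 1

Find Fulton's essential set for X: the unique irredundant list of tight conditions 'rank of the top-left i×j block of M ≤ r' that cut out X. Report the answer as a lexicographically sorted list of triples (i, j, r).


Reconstructing r_w from the 40 given conditions:

  R[1]: 0 | 0 | 0 | 0 | 0 | 1 | 1 | 1 | 1 | 1 | 1 | 1
  R[2]: 0 | 0 | 0 | 0 | 0 | 1 | 1 | 1 | 1 | 2 | 2 | 2
  R[3]: 0 | 0 | 0 | 0 | 0 | 1 | 1 | 1 | 1 | 2 | 3 | 3
  R[4]: 0 | 0 | 0 | 0 | 0 | 1 | 2 | 2 | 2 | 3 | 4 | 4
  R[5]: 0 | 0 | 0 | 1 | 1 | 2 | 3 | 3 | 3 | 4 | 5 | 5
  R[6]: 0 | 0 | 0 | 1 | 1 | 2 | 3 | 3 | 4 | 5 | 6 | 6
  R[7]: 0 | 0 | 0 | 1 | 1 | 2 | 3 | 4 | 5 | 6 | 7 | 7
  R[8]: 0 | 0 | 1 | 2 | 2 | 3 | 4 | 5 | 6 | 7 | 8 | 8
  R[9]: 0 | 0 | 1 | 2 | 2 | 3 | 4 | 5 | 6 | 7 | 8 | 9
  R[10]: 1 | 1 | 2 | 3 | 3 | 4 | 5 | 6 | 7 | 8 | 9 | 10
  R[11]: 1 | 1 | 2 | 3 | 4 | 5 | 6 | 7 | 8 | 9 | 10 | 11
  R[12]: 1 | 2 | 3 | 4 | 5 | 6 | 7 | 8 | 9 | 10 | 11 | 12

second differences of R give the permutation w = (6, 10, 11, 7, 4, 9, 8, 3, 12, 1, 5, 2).

Fulton essential set (8 of the 44 Rothe cells):

[(3, 9, 1), (4, 5, 0), (6, 8, 3), (7, 3, 0), (7, 5, 1), (9, 2, 0), (9, 5, 2), (11, 2, 1)]


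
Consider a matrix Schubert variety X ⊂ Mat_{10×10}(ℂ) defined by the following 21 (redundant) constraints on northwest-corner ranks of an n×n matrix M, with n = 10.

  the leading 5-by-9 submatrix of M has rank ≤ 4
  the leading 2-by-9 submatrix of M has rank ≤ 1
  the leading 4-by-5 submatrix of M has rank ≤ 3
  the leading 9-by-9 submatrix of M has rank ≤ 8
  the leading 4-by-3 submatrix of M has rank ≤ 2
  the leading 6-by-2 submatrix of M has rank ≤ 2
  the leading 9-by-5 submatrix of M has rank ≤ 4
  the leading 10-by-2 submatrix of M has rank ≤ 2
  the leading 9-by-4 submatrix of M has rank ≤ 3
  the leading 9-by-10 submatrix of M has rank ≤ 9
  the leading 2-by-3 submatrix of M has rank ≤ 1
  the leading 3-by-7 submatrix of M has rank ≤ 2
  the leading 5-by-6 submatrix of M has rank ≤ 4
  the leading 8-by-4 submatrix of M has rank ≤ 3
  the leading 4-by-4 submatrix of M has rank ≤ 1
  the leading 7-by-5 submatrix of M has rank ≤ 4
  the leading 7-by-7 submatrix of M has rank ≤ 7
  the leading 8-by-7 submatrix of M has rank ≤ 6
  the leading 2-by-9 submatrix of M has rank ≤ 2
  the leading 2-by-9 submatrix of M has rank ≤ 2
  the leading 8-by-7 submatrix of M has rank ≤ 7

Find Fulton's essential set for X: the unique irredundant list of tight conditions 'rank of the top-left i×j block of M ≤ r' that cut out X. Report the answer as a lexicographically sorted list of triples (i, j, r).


Reconstructing r_w from the 21 given conditions:

  i=1: 1 | 1 | 1 | 1 | 1 | 1 | 1 | 1 | 1 | 1
  i=2: 1 | 1 | 1 | 1 | 1 | 1 | 1 | 1 | 1 | 2
  i=3: 1 | 1 | 1 | 1 | 2 | 2 | 2 | 2 | 2 | 3
  i=4: 1 | 1 | 1 | 1 | 2 | 3 | 3 | 3 | 3 | 4
  i=5: 1 | 2 | 2 | 2 | 3 | 4 | 4 | 4 | 4 | 5
  i=6: 1 | 2 | 3 | 3 | 4 | 5 | 5 | 5 | 5 | 6
  i=7: 1 | 2 | 3 | 3 | 4 | 5 | 6 | 6 | 6 | 7
  i=8: 1 | 2 | 3 | 3 | 4 | 5 | 6 | 7 | 7 | 8
  i=9: 1 | 2 | 3 | 3 | 4 | 5 | 6 | 7 | 8 | 9
  i=10: 1 | 2 | 3 | 4 | 5 | 6 | 7 | 8 | 9 | 10

reading off 1-entries of Δ²R: w = (1, 10, 5, 6, 2, 3, 7, 8, 9, 4).

3 SE-corners of the 17-cell Rothe diagram give Ess(w):

[(2, 9, 1), (4, 4, 1), (9, 4, 3)]


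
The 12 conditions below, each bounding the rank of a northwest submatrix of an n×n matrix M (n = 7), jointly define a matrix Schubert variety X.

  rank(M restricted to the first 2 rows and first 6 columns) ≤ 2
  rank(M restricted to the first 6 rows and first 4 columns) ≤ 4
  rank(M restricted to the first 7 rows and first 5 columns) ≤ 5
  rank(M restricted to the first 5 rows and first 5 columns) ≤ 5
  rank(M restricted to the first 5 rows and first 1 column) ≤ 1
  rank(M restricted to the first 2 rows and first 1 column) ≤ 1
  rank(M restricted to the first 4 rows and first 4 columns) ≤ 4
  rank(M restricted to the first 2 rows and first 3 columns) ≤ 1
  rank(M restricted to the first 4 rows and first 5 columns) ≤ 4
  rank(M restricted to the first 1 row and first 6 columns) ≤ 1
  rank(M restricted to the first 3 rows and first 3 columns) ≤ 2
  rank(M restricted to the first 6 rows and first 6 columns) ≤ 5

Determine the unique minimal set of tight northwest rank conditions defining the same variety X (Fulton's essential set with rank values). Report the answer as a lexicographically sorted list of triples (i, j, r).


Recovering R(i,j) via the rank-extension bound from the 12 conditions:

  row 1: 1  1  1  1  1  1  1
  row 2: 1  1  1  2  2  2  2
  row 3: 1  2  2  3  3  3  3
  row 4: 1  2  3  4  4  4  4
  row 5: 1  2  3  4  5  5  5
  row 6: 1  2  3  4  5  5  6
  row 7: 1  2  3  4  5  6  7

giving w = (1, 4, 2, 3, 5, 7, 6) via Δ²R.

2 SE-corners of the 3-cell Rothe diagram give Ess(w):

[(2, 3, 1), (6, 6, 5)]


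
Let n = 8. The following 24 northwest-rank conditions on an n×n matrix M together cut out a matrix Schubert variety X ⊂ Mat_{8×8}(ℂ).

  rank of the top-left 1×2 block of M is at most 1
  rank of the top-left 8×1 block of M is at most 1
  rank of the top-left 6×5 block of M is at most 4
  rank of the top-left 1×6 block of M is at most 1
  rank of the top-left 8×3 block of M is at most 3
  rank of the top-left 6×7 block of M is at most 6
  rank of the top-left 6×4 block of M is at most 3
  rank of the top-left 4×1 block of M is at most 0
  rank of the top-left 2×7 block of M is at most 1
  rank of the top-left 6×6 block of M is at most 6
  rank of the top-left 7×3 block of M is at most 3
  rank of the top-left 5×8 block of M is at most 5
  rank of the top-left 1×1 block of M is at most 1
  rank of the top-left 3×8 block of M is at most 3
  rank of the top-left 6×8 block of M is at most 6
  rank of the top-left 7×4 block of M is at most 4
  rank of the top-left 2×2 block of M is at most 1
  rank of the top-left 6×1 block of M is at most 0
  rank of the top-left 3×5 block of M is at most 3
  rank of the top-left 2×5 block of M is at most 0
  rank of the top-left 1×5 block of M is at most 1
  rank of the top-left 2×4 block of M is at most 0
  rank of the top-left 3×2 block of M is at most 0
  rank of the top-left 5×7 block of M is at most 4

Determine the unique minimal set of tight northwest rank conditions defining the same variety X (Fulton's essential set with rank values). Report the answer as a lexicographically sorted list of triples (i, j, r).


Rank table r_w(8×8) implied by the 24 constraints:

  row 1: 0 | 0 | 0 | 0 | 0 | 1 | 1 | 1
  row 2: 0 | 0 | 0 | 0 | 0 | 1 | 1 | 2
  row 3: 0 | 0 | 1 | 1 | 1 | 2 | 2 | 3
  row 4: 0 | 1 | 2 | 2 | 2 | 3 | 3 | 4
  row 5: 0 | 1 | 2 | 3 | 3 | 4 | 4 | 5
  row 6: 0 | 1 | 2 | 3 | 4 | 5 | 5 | 6
  row 7: 1 | 2 | 3 | 4 | 5 | 6 | 6 | 7
  row 8: 1 | 2 | 3 | 4 | 5 | 6 | 7 | 8

the unique w with this rank table is (6, 8, 3, 2, 4, 5, 1, 7).

|D(w)|=16, |Ess(w)|=4:

[(2, 5, 0), (2, 7, 1), (3, 2, 0), (6, 1, 0)]


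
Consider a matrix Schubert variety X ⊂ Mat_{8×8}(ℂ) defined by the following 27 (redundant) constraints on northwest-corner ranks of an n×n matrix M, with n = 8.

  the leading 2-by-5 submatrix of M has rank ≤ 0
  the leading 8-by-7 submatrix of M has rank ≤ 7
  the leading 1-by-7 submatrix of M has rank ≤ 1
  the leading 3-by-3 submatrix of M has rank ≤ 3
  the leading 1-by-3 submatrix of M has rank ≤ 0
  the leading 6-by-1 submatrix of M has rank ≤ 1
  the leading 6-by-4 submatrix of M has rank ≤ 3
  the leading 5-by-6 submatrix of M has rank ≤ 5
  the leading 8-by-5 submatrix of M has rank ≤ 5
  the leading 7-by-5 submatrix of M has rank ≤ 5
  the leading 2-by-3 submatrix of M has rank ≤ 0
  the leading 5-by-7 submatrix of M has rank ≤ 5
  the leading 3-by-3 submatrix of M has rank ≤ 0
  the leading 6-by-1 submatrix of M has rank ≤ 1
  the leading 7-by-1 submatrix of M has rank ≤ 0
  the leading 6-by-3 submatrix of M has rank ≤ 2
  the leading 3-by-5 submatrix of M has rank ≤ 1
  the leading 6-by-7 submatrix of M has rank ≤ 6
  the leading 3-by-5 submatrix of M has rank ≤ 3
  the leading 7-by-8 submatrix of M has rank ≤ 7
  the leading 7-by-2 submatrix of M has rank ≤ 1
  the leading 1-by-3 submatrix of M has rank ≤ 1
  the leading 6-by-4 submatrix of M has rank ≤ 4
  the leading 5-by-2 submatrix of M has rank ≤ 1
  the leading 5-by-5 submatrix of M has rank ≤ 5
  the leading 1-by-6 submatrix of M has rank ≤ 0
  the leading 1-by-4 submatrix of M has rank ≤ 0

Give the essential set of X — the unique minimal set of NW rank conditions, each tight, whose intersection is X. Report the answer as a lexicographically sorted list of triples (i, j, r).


The tightest implied rank at each (i,j), from the 27 conditions:

  R[1]: 0, 0, 0, 0, 0, 0, 1, 1
  R[2]: 0, 0, 0, 0, 0, 1, 2, 2
  R[3]: 0, 0, 0, 1, 1, 2, 3, 3
  R[4]: 0, 1, 1, 2, 2, 3, 4, 4
  R[5]: 0, 1, 2, 3, 3, 4, 5, 5
  R[6]: 0, 1, 2, 3, 4, 5, 6, 6
  R[7]: 0, 1, 2, 3, 4, 5, 6, 7
  R[8]: 1, 2, 3, 4, 5, 6, 7, 8

the unique w with this rank table is (7, 6, 4, 2, 3, 5, 8, 1).

4 SE-corners of the 18-cell Rothe diagram give Ess(w):

[(1, 6, 0), (2, 5, 0), (3, 3, 0), (7, 1, 0)]


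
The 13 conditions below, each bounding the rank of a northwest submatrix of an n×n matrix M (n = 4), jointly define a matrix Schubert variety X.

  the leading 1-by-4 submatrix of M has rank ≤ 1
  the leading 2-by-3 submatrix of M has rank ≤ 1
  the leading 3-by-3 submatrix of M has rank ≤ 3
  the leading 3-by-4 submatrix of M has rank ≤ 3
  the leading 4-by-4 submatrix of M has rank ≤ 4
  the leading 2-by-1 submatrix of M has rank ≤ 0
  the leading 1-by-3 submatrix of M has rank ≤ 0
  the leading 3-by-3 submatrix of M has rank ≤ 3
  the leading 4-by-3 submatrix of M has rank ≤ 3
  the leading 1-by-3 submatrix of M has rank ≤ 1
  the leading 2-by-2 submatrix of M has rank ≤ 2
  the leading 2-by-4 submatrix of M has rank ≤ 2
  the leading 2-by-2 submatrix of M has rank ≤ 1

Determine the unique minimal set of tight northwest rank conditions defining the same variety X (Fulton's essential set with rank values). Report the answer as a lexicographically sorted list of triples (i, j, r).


Propagating the 13 rank bounds to every northwest block:

  i=1: 0  0  0  1
  i=2: 0  1  1  2
  i=3: 1  2  2  3
  i=4: 1  2  3  4

giving w = (4, 2, 1, 3) via Δ²R.

Rothe diagram D(w) (4 cells), 2 SE-corners (essential conditions):

[(1, 3, 0), (2, 1, 0)]


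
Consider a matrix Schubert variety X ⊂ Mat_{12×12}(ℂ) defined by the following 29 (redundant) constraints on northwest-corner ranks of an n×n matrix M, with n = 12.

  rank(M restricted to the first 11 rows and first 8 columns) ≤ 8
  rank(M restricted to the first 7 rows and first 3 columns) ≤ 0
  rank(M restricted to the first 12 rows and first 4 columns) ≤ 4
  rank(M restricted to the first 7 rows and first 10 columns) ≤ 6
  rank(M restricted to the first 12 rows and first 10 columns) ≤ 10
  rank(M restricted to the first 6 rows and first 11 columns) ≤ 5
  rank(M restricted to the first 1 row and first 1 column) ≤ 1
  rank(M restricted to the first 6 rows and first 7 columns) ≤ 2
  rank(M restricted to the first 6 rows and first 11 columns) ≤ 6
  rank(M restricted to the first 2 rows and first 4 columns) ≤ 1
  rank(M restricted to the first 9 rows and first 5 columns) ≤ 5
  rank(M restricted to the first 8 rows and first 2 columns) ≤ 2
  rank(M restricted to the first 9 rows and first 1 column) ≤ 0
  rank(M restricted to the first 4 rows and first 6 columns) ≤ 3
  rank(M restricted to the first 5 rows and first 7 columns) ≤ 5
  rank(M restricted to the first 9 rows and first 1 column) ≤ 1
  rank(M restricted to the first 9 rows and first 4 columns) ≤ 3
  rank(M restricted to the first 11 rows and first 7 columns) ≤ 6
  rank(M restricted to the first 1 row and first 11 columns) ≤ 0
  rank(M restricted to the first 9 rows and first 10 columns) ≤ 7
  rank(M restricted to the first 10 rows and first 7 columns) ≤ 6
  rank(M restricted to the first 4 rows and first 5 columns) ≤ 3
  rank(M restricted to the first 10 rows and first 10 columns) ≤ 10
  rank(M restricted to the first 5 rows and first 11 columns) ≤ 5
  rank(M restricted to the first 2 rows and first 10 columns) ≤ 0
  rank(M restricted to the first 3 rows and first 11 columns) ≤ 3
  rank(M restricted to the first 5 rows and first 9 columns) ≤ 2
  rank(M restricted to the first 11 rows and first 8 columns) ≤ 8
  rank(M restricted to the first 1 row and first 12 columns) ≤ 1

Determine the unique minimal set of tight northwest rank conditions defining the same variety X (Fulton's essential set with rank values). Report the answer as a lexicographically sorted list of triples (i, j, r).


Rank table r_w(12×12) implied by the 29 constraints:

  R[1]: 0 0 0 0 0 0 0 0 0 0 0 1
  R[2]: 0 0 0 0 0 0 0 0 0 0 1 2
  R[3]: 0 0 0 1 1 1 1 1 1 1 2 3
  R[4]: 0 0 0 1 2 2 2 2 2 2 3 4
  R[5]: 0 0 0 1 2 2 2 2 2 3 4 5
  R[6]: 0 0 0 1 2 2 2 3 3 4 5 6
  R[7]: 0 0 0 1 2 3 3 4 4 5 6 7
  R[8]: 0 1 1 2 3 4 4 5 5 6 7 8
  R[9]: 0 1 2 3 4 5 5 6 6 7 8 9
  R[10]: 1 2 3 4 5 6 6 7 7 8 9 10
  R[11]: 1 2 3 4 5 6 6 7 8 9 10 11
  R[12]: 1 2 3 4 5 6 7 8 9 10 11 12

second differences of R give the permutation w = (12, 11, 4, 5, 10, 8, 6, 2, 3, 1, 9, 7).

|D(w)|=45, |Ess(w)|=7:

[(1, 11, 0), (2, 10, 0), (5, 9, 2), (6, 7, 2), (7, 3, 0), (9, 1, 0), (11, 7, 6)]
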